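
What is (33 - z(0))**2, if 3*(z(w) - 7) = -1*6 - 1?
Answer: 7225/9 ≈ 802.78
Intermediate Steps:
z(w) = 14/3 (z(w) = 7 + (-1*6 - 1)/3 = 7 + (-6 - 1)/3 = 7 + (1/3)*(-7) = 7 - 7/3 = 14/3)
(33 - z(0))**2 = (33 - 1*14/3)**2 = (33 - 14/3)**2 = (85/3)**2 = 7225/9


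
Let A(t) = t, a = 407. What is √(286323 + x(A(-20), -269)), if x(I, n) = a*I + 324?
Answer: √278507 ≈ 527.74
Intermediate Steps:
x(I, n) = 324 + 407*I (x(I, n) = 407*I + 324 = 324 + 407*I)
√(286323 + x(A(-20), -269)) = √(286323 + (324 + 407*(-20))) = √(286323 + (324 - 8140)) = √(286323 - 7816) = √278507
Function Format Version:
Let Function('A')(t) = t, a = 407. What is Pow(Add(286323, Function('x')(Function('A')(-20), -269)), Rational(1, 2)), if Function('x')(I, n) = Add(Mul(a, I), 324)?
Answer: Pow(278507, Rational(1, 2)) ≈ 527.74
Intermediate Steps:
Function('x')(I, n) = Add(324, Mul(407, I)) (Function('x')(I, n) = Add(Mul(407, I), 324) = Add(324, Mul(407, I)))
Pow(Add(286323, Function('x')(Function('A')(-20), -269)), Rational(1, 2)) = Pow(Add(286323, Add(324, Mul(407, -20))), Rational(1, 2)) = Pow(Add(286323, Add(324, -8140)), Rational(1, 2)) = Pow(Add(286323, -7816), Rational(1, 2)) = Pow(278507, Rational(1, 2))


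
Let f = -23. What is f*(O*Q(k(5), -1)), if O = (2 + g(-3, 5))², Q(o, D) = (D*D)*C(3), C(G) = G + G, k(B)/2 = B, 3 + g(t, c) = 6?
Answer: -3450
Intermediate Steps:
g(t, c) = 3 (g(t, c) = -3 + 6 = 3)
k(B) = 2*B
C(G) = 2*G
Q(o, D) = 6*D² (Q(o, D) = (D*D)*(2*3) = D²*6 = 6*D²)
O = 25 (O = (2 + 3)² = 5² = 25)
f*(O*Q(k(5), -1)) = -575*6*(-1)² = -575*6*1 = -575*6 = -23*150 = -3450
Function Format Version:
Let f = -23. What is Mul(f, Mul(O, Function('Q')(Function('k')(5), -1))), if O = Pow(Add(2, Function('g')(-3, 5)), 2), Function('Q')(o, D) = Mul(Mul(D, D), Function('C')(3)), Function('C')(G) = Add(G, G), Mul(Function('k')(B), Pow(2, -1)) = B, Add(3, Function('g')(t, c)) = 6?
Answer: -3450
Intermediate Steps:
Function('g')(t, c) = 3 (Function('g')(t, c) = Add(-3, 6) = 3)
Function('k')(B) = Mul(2, B)
Function('C')(G) = Mul(2, G)
Function('Q')(o, D) = Mul(6, Pow(D, 2)) (Function('Q')(o, D) = Mul(Mul(D, D), Mul(2, 3)) = Mul(Pow(D, 2), 6) = Mul(6, Pow(D, 2)))
O = 25 (O = Pow(Add(2, 3), 2) = Pow(5, 2) = 25)
Mul(f, Mul(O, Function('Q')(Function('k')(5), -1))) = Mul(-23, Mul(25, Mul(6, Pow(-1, 2)))) = Mul(-23, Mul(25, Mul(6, 1))) = Mul(-23, Mul(25, 6)) = Mul(-23, 150) = -3450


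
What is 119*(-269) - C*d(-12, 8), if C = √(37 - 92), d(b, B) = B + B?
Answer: -32011 - 16*I*√55 ≈ -32011.0 - 118.66*I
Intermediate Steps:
d(b, B) = 2*B
C = I*√55 (C = √(-55) = I*√55 ≈ 7.4162*I)
119*(-269) - C*d(-12, 8) = 119*(-269) - I*√55*2*8 = -32011 - I*√55*16 = -32011 - 16*I*√55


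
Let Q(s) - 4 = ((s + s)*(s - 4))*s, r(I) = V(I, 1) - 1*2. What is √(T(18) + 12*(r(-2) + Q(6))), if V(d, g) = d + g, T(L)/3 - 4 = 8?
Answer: 4*√111 ≈ 42.143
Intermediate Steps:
T(L) = 36 (T(L) = 12 + 3*8 = 12 + 24 = 36)
r(I) = -1 + I (r(I) = (I + 1) - 1*2 = (1 + I) - 2 = -1 + I)
Q(s) = 4 + 2*s²*(-4 + s) (Q(s) = 4 + ((s + s)*(s - 4))*s = 4 + ((2*s)*(-4 + s))*s = 4 + (2*s*(-4 + s))*s = 4 + 2*s²*(-4 + s))
√(T(18) + 12*(r(-2) + Q(6))) = √(36 + 12*((-1 - 2) + (4 - 8*6² + 2*6³))) = √(36 + 12*(-3 + (4 - 8*36 + 2*216))) = √(36 + 12*(-3 + (4 - 288 + 432))) = √(36 + 12*(-3 + 148)) = √(36 + 12*145) = √(36 + 1740) = √1776 = 4*√111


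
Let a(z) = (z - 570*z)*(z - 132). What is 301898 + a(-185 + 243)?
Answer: 2744046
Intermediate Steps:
a(z) = -569*z*(-132 + z) (a(z) = (-569*z)*(-132 + z) = -569*z*(-132 + z))
301898 + a(-185 + 243) = 301898 + 569*(-185 + 243)*(132 - (-185 + 243)) = 301898 + 569*58*(132 - 1*58) = 301898 + 569*58*(132 - 58) = 301898 + 569*58*74 = 301898 + 2442148 = 2744046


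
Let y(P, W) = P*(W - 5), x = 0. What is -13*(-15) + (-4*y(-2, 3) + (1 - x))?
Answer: 180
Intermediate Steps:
y(P, W) = P*(-5 + W)
-13*(-15) + (-4*y(-2, 3) + (1 - x)) = -13*(-15) + (-(-8)*(-5 + 3) + (1 - 1*0)) = 195 + (-(-8)*(-2) + (1 + 0)) = 195 + (-4*4 + 1) = 195 + (-16 + 1) = 195 - 15 = 180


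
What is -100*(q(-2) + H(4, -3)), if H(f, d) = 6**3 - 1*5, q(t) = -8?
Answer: -20300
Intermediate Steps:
H(f, d) = 211 (H(f, d) = 216 - 5 = 211)
-100*(q(-2) + H(4, -3)) = -100*(-8 + 211) = -100*203 = -20300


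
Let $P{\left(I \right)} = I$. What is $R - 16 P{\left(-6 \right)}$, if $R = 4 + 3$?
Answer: $103$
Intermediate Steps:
$R = 7$
$R - 16 P{\left(-6 \right)} = 7 - -96 = 7 + 96 = 103$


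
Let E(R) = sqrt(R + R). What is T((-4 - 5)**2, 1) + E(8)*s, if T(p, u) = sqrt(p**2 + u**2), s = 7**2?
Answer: 196 + sqrt(6562) ≈ 277.01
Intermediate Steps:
E(R) = sqrt(2)*sqrt(R) (E(R) = sqrt(2*R) = sqrt(2)*sqrt(R))
s = 49
T((-4 - 5)**2, 1) + E(8)*s = sqrt(((-4 - 5)**2)**2 + 1**2) + (sqrt(2)*sqrt(8))*49 = sqrt(((-9)**2)**2 + 1) + (sqrt(2)*(2*sqrt(2)))*49 = sqrt(81**2 + 1) + 4*49 = sqrt(6561 + 1) + 196 = sqrt(6562) + 196 = 196 + sqrt(6562)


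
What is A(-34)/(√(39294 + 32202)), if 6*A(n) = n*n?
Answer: 289*√1986/17874 ≈ 0.72055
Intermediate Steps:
A(n) = n²/6 (A(n) = (n*n)/6 = n²/6)
A(-34)/(√(39294 + 32202)) = ((⅙)*(-34)²)/(√(39294 + 32202)) = ((⅙)*1156)/(√71496) = 578/(3*((6*√1986))) = 578*(√1986/11916)/3 = 289*√1986/17874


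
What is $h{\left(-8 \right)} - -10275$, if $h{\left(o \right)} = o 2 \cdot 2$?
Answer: $10243$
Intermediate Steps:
$h{\left(o \right)} = 4 o$ ($h{\left(o \right)} = 2 o 2 = 4 o$)
$h{\left(-8 \right)} - -10275 = 4 \left(-8\right) - -10275 = -32 + 10275 = 10243$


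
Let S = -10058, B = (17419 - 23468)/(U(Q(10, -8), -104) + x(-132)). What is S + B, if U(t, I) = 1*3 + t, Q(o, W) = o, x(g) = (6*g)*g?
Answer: -1051640355/104557 ≈ -10058.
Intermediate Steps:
x(g) = 6*g²
U(t, I) = 3 + t
B = -6049/104557 (B = (17419 - 23468)/((3 + 10) + 6*(-132)²) = -6049/(13 + 6*17424) = -6049/(13 + 104544) = -6049/104557 ≈ -0.057854)
S + B = -10058 - 6049/104557 = -1051640355/104557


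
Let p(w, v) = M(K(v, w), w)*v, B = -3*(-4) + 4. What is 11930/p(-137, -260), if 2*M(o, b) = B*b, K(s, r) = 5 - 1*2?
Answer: 1193/28496 ≈ 0.041866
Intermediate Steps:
K(s, r) = 3 (K(s, r) = 5 - 2 = 3)
B = 16 (B = 12 + 4 = 16)
M(o, b) = 8*b (M(o, b) = (16*b)/2 = 8*b)
p(w, v) = 8*v*w (p(w, v) = (8*w)*v = 8*v*w)
11930/p(-137, -260) = 11930/((8*(-260)*(-137))) = 11930/284960 = 11930*(1/284960) = 1193/28496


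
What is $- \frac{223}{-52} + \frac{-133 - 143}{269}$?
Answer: $\frac{45635}{13988} \approx 3.2624$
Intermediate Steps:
$- \frac{223}{-52} + \frac{-133 - 143}{269} = \left(-223\right) \left(- \frac{1}{52}\right) - \frac{276}{269} = \frac{223}{52} - \frac{276}{269} = \frac{45635}{13988}$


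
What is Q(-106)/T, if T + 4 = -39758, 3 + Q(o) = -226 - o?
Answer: 41/13254 ≈ 0.0030934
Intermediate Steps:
Q(o) = -229 - o (Q(o) = -3 + (-226 - o) = -229 - o)
T = -39762 (T = -4 - 39758 = -39762)
Q(-106)/T = (-229 - 1*(-106))/(-39762) = (-229 + 106)*(-1/39762) = -123*(-1/39762) = 41/13254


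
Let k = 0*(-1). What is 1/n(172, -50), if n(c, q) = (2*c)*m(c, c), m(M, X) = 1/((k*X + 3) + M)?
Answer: 175/344 ≈ 0.50872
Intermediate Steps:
k = 0
m(M, X) = 1/(3 + M) (m(M, X) = 1/((0*X + 3) + M) = 1/((0 + 3) + M) = 1/(3 + M))
n(c, q) = 2*c/(3 + c) (n(c, q) = (2*c)/(3 + c) = 2*c/(3 + c))
1/n(172, -50) = 1/(2*172/(3 + 172)) = 1/(2*172/175) = 1/(2*172*(1/175)) = 1/(344/175) = 175/344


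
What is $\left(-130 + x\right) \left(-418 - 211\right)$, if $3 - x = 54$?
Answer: $113849$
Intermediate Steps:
$x = -51$ ($x = 3 - 54 = -51$)
$\left(-130 + x\right) \left(-418 - 211\right) = \left(-130 - 51\right) \left(-418 - 211\right) = \left(-181\right) \left(-629\right) = 113849$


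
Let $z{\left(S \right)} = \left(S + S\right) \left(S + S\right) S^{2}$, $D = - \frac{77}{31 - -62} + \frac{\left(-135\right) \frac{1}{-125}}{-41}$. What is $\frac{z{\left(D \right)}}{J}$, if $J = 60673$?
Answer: $\frac{175924257251975332864}{5009826955061325294140625} \approx 3.5116 \cdot 10^{-5}$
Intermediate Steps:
$D = - \frac{81436}{95325}$ ($D = - \frac{77}{31 + 62} + \left(-135\right) \left(- \frac{1}{125}\right) \left(- \frac{1}{41}\right) = - \frac{77}{93} + \frac{27}{25} \left(- \frac{1}{41}\right) = \left(-77\right) \frac{1}{93} - \frac{27}{1025} = - \frac{77}{93} - \frac{27}{1025} = - \frac{81436}{95325} \approx -0.8543$)
$z{\left(S \right)} = 4 S^{4}$ ($z{\left(S \right)} = 2 S 2 S S^{2} = 4 S^{2} S^{2} = 4 S^{4}$)
$\frac{z{\left(D \right)}}{J} = \frac{4 \left(- \frac{81436}{95325}\right)^{4}}{60673} = 4 \cdot \frac{43981064312993833216}{82570945149594140625} \cdot \frac{1}{60673} = \frac{175924257251975332864}{82570945149594140625} \cdot \frac{1}{60673} = \frac{175924257251975332864}{5009826955061325294140625}$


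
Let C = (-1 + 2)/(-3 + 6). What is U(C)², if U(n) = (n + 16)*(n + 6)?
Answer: 866761/81 ≈ 10701.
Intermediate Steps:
C = ⅓ (C = 1/3 = 1*(⅓) = ⅓ ≈ 0.33333)
U(n) = (6 + n)*(16 + n) (U(n) = (16 + n)*(6 + n) = (6 + n)*(16 + n))
U(C)² = (96 + (⅓)² + 22*(⅓))² = (96 + ⅑ + 22/3)² = (931/9)² = 866761/81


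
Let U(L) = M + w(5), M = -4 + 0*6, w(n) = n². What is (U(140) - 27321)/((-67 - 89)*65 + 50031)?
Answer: -9100/13297 ≈ -0.68437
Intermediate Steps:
M = -4 (M = -4 + 0 = -4)
U(L) = 21 (U(L) = -4 + 5² = -4 + 25 = 21)
(U(140) - 27321)/((-67 - 89)*65 + 50031) = (21 - 27321)/((-67 - 89)*65 + 50031) = -27300/(-156*65 + 50031) = -27300/(-10140 + 50031) = -27300/39891 = -27300*1/39891 = -9100/13297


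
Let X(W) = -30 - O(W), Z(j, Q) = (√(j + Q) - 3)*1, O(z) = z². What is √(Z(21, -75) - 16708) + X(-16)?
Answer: -286 + √(-16711 + 3*I*√6) ≈ -285.97 + 129.27*I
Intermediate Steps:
Z(j, Q) = -3 + √(Q + j) (Z(j, Q) = (√(Q + j) - 3)*1 = (-3 + √(Q + j))*1 = -3 + √(Q + j))
X(W) = -30 - W²
√(Z(21, -75) - 16708) + X(-16) = √((-3 + √(-75 + 21)) - 16708) + (-30 - 1*(-16)²) = √((-3 + √(-54)) - 16708) + (-30 - 1*256) = √((-3 + 3*I*√6) - 16708) + (-30 - 256) = √(-16711 + 3*I*√6) - 286 = -286 + √(-16711 + 3*I*√6)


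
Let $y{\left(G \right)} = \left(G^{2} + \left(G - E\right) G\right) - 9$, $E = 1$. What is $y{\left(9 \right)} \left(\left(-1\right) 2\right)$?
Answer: $-288$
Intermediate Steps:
$y{\left(G \right)} = -9 + G^{2} + G \left(-1 + G\right)$ ($y{\left(G \right)} = \left(G^{2} + \left(G - 1\right) G\right) - 9 = \left(G^{2} + \left(-1 + G\right) G\right) - 9 = \left(G^{2} + G \left(-1 + G\right)\right) - 9 = -9 + G^{2} + G \left(-1 + G\right)$)
$y{\left(9 \right)} \left(\left(-1\right) 2\right) = \left(-9 - 9 + 2 \cdot 9^{2}\right) \left(\left(-1\right) 2\right) = \left(-9 - 9 + 2 \cdot 81\right) \left(-2\right) = \left(-9 - 9 + 162\right) \left(-2\right) = 144 \left(-2\right) = -288$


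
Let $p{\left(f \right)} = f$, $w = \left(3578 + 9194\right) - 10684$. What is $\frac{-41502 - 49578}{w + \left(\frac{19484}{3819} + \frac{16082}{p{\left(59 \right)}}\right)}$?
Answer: $- \frac{10261118340}{266518481} \approx -38.501$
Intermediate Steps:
$w = 2088$ ($w = 12772 - 10684 = 2088$)
$\frac{-41502 - 49578}{w + \left(\frac{19484}{3819} + \frac{16082}{p{\left(59 \right)}}\right)} = \frac{-41502 - 49578}{2088 + \left(\frac{19484}{3819} + \frac{16082}{59}\right)} = - \frac{91080}{2088 + \left(19484 \cdot \frac{1}{3819} + 16082 \cdot \frac{1}{59}\right)} = - \frac{91080}{2088 + \left(\frac{19484}{3819} + \frac{16082}{59}\right)} = - \frac{91080}{2088 + \frac{62566714}{225321}} = - \frac{91080}{\frac{533036962}{225321}} = \left(-91080\right) \frac{225321}{533036962} = - \frac{10261118340}{266518481}$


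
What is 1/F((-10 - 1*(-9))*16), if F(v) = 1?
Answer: 1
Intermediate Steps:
1/F((-10 - 1*(-9))*16) = 1/1 = 1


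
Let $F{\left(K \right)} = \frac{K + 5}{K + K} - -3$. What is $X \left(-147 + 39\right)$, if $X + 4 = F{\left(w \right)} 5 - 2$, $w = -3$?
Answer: $-792$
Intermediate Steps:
$F{\left(K \right)} = 3 + \frac{5 + K}{2 K}$ ($F{\left(K \right)} = \frac{5 + K}{2 K} + 3 = 3 + \frac{5 + K}{2 K}$)
$X = \frac{22}{3}$ ($X = -4 - \left(2 - \frac{5 + 7 \left(-3\right)}{2 \left(-3\right)} 5\right) = -4 - \left(2 - \frac{1}{2} \left(- \frac{1}{3}\right) \left(5 - 21\right) 5\right) = -4 - \left(2 - \frac{1}{2} \left(- \frac{1}{3}\right) \left(-16\right) 5\right) = -4 + \left(\frac{8}{3} \cdot 5 - 2\right) = -4 + \left(\frac{40}{3} - 2\right) = -4 + \frac{34}{3} = \frac{22}{3} \approx 7.3333$)
$X \left(-147 + 39\right) = \frac{22 \left(-147 + 39\right)}{3} = \frac{22}{3} \left(-108\right) = -792$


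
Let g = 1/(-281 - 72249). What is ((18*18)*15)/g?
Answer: -352495800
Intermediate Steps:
g = -1/72530 (g = 1/(-72530) = -1/72530 ≈ -1.3787e-5)
((18*18)*15)/g = ((18*18)*15)/(-1/72530) = (324*15)*(-72530) = 4860*(-72530) = -352495800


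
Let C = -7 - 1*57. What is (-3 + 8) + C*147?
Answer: -9403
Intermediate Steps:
C = -64 (C = -7 - 57 = -64)
(-3 + 8) + C*147 = (-3 + 8) - 64*147 = 5 - 9408 = -9403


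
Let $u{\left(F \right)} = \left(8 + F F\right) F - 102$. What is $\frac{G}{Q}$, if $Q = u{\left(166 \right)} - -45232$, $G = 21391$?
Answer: $\frac{21391}{4620754} \approx 0.0046293$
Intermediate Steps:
$u{\left(F \right)} = -102 + F \left(8 + F^{2}\right)$ ($u{\left(F \right)} = \left(8 + F^{2}\right) F - 102 = F \left(8 + F^{2}\right) - 102 = -102 + F \left(8 + F^{2}\right)$)
$Q = 4620754$ ($Q = \left(-102 + 166^{3} + 8 \cdot 166\right) - -45232 = \left(-102 + 4574296 + 1328\right) + 45232 = 4575522 + 45232 = 4620754$)
$\frac{G}{Q} = \frac{21391}{4620754}$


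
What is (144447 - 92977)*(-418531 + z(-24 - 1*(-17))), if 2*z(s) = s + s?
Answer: -21542150860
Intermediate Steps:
z(s) = s (z(s) = (s + s)/2 = (2*s)/2 = s)
(144447 - 92977)*(-418531 + z(-24 - 1*(-17))) = (144447 - 92977)*(-418531 + (-24 - 1*(-17))) = 51470*(-418531 + (-24 + 17)) = 51470*(-418531 - 7) = 51470*(-418538) = -21542150860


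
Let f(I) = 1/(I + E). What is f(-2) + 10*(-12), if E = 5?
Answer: -359/3 ≈ -119.67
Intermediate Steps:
f(I) = 1/(5 + I) (f(I) = 1/(I + 5) = 1/(5 + I))
f(-2) + 10*(-12) = 1/(5 - 2) + 10*(-12) = 1/3 - 120 = ⅓ - 120 = -359/3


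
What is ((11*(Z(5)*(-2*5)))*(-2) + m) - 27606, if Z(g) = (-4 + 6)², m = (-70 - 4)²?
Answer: -21250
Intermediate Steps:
m = 5476 (m = (-74)² = 5476)
Z(g) = 4 (Z(g) = 2² = 4)
((11*(Z(5)*(-2*5)))*(-2) + m) - 27606 = ((11*(4*(-2*5)))*(-2) + 5476) - 27606 = ((11*(4*(-10)))*(-2) + 5476) - 27606 = ((11*(-40))*(-2) + 5476) - 27606 = (-440*(-2) + 5476) - 27606 = (880 + 5476) - 27606 = 6356 - 27606 = -21250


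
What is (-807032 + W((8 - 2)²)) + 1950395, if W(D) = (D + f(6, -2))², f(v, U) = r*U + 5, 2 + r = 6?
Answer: 1144452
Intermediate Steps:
r = 4 (r = -2 + 6 = 4)
f(v, U) = 5 + 4*U (f(v, U) = 4*U + 5 = 5 + 4*U)
W(D) = (-3 + D)² (W(D) = (D + (5 + 4*(-2)))² = (D + (5 - 8))² = (D - 3)² = (-3 + D)²)
(-807032 + W((8 - 2)²)) + 1950395 = (-807032 + (-3 + (8 - 2)²)²) + 1950395 = (-807032 + (-3 + 6²)²) + 1950395 = (-807032 + (-3 + 36)²) + 1950395 = (-807032 + 33²) + 1950395 = (-807032 + 1089) + 1950395 = -805943 + 1950395 = 1144452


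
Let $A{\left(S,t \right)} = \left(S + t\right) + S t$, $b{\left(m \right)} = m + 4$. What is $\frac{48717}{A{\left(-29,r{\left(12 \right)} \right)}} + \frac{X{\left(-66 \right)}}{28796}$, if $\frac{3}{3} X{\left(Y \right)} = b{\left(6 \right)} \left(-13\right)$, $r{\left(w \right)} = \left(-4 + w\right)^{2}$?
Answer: $- \frac{233848577}{8739586} \approx -26.757$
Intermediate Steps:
$b{\left(m \right)} = 4 + m$
$X{\left(Y \right)} = -130$ ($X{\left(Y \right)} = \left(4 + 6\right) \left(-13\right) = 10 \left(-13\right) = -130$)
$A{\left(S,t \right)} = S + t + S t$
$\frac{48717}{A{\left(-29,r{\left(12 \right)} \right)}} + \frac{X{\left(-66 \right)}}{28796} = \frac{48717}{-29 + \left(-4 + 12\right)^{2} - 29 \left(-4 + 12\right)^{2}} - \frac{130}{28796} = \frac{48717}{-29 + 8^{2} - 29 \cdot 8^{2}} - \frac{65}{14398} = \frac{48717}{-29 + 64 - 1856} - \frac{65}{14398} = \frac{48717}{-1821} - \frac{65}{14398} = 48717 \left(- \frac{1}{1821}\right) - \frac{65}{14398} = - \frac{16239}{607} - \frac{65}{14398} = - \frac{233848577}{8739586}$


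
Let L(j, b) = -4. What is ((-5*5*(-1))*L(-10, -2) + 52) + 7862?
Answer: 7814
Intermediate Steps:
((-5*5*(-1))*L(-10, -2) + 52) + 7862 = ((-5*5*(-1))*(-4) + 52) + 7862 = (-25*(-1)*(-4) + 52) + 7862 = (25*(-4) + 52) + 7862 = (-100 + 52) + 7862 = -48 + 7862 = 7814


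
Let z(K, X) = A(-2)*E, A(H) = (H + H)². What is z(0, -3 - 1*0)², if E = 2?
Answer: 1024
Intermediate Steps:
A(H) = 4*H² (A(H) = (2*H)² = 4*H²)
z(K, X) = 32 (z(K, X) = (4*(-2)²)*2 = (4*4)*2 = 16*2 = 32)
z(0, -3 - 1*0)² = 32² = 1024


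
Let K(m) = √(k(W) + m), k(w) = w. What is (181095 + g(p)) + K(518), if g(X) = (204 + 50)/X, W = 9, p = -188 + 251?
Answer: 11409239/63 + √527 ≈ 1.8112e+5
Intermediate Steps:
p = 63
g(X) = 254/X
K(m) = √(9 + m)
(181095 + g(p)) + K(518) = (181095 + 254/63) + √(9 + 518) = (181095 + 254*(1/63)) + √527 = (181095 + 254/63) + √527 = 11409239/63 + √527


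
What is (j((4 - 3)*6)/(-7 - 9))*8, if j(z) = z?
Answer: -3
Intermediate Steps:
(j((4 - 3)*6)/(-7 - 9))*8 = (((4 - 3)*6)/(-7 - 9))*8 = ((1*6)/(-16))*8 = (6*(-1/16))*8 = -3/8*8 = -3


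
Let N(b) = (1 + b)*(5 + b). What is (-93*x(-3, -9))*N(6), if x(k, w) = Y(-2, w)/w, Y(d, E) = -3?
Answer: -2387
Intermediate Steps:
x(k, w) = -3/w
(-93*x(-3, -9))*N(6) = (-(-279)/(-9))*(5 + 6² + 6*6) = (-(-279)*(-1)/9)*(5 + 36 + 36) = -93*⅓*77 = -31*77 = -2387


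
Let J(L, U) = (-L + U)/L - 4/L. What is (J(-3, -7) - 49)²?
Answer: 19321/9 ≈ 2146.8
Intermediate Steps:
J(L, U) = -4/L + (U - L)/L (J(L, U) = (U - L)/L - 4/L = -4/L + (U - L)/L)
(J(-3, -7) - 49)² = ((-4 - 7 - 1*(-3))/(-3) - 49)² = (-(-4 - 7 + 3)/3 - 49)² = (-⅓*(-8) - 49)² = (8/3 - 49)² = (-139/3)² = 19321/9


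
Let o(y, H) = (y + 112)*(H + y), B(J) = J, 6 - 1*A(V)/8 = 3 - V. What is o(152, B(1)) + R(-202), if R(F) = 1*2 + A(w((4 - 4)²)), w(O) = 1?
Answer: 40426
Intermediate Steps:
A(V) = 24 + 8*V (A(V) = 48 - 8*(3 - V) = 48 + (-24 + 8*V) = 24 + 8*V)
o(y, H) = (112 + y)*(H + y)
R(F) = 34 (R(F) = 1*2 + (24 + 8*1) = 2 + (24 + 8) = 2 + 32 = 34)
o(152, B(1)) + R(-202) = (152² + 112*1 + 112*152 + 1*152) + 34 = (23104 + 112 + 17024 + 152) + 34 = 40392 + 34 = 40426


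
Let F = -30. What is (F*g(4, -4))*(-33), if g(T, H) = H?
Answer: -3960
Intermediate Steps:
(F*g(4, -4))*(-33) = -30*(-4)*(-33) = 120*(-33) = -3960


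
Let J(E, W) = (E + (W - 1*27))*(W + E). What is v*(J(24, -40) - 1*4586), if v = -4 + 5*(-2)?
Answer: 54572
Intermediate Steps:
J(E, W) = (E + W)*(-27 + E + W) (J(E, W) = (E + (W - 27))*(E + W) = (E + (-27 + W))*(E + W) = (-27 + E + W)*(E + W) = (E + W)*(-27 + E + W))
v = -14 (v = -4 - 10 = -14)
v*(J(24, -40) - 1*4586) = -14*((24**2 + (-40)**2 - 27*24 - 27*(-40) + 2*24*(-40)) - 1*4586) = -14*((576 + 1600 - 648 + 1080 - 1920) - 4586) = -14*(688 - 4586) = -14*(-3898) = 54572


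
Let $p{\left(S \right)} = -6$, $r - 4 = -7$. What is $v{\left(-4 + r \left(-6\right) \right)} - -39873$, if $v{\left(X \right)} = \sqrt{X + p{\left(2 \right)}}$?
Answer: $39873 + 2 \sqrt{2} \approx 39876.0$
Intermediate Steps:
$r = -3$ ($r = 4 - 7 = -3$)
$v{\left(X \right)} = \sqrt{-6 + X}$ ($v{\left(X \right)} = \sqrt{X - 6} = \sqrt{-6 + X}$)
$v{\left(-4 + r \left(-6\right) \right)} - -39873 = \sqrt{-6 - -14} - -39873 = \sqrt{-6 + \left(-4 + 18\right)} + 39873 = \sqrt{-6 + 14} + 39873 = \sqrt{8} + 39873 = 2 \sqrt{2} + 39873 = 39873 + 2 \sqrt{2}$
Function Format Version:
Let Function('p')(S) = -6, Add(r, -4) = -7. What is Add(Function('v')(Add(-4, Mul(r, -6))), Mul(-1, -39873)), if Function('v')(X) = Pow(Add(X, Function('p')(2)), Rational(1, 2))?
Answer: Add(39873, Mul(2, Pow(2, Rational(1, 2)))) ≈ 39876.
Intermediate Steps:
r = -3 (r = Add(4, -7) = -3)
Function('v')(X) = Pow(Add(-6, X), Rational(1, 2)) (Function('v')(X) = Pow(Add(X, -6), Rational(1, 2)) = Pow(Add(-6, X), Rational(1, 2)))
Add(Function('v')(Add(-4, Mul(r, -6))), Mul(-1, -39873)) = Add(Pow(Add(-6, Add(-4, Mul(-3, -6))), Rational(1, 2)), Mul(-1, -39873)) = Add(Pow(Add(-6, Add(-4, 18)), Rational(1, 2)), 39873) = Add(Pow(Add(-6, 14), Rational(1, 2)), 39873) = Add(Pow(8, Rational(1, 2)), 39873) = Add(Mul(2, Pow(2, Rational(1, 2))), 39873) = Add(39873, Mul(2, Pow(2, Rational(1, 2))))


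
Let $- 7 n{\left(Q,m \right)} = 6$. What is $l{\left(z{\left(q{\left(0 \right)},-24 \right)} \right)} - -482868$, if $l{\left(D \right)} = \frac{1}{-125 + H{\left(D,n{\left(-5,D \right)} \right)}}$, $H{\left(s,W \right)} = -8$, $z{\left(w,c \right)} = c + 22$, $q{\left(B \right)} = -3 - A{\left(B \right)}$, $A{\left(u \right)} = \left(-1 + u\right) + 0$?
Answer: $\frac{64221443}{133} \approx 4.8287 \cdot 10^{5}$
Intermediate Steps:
$n{\left(Q,m \right)} = - \frac{6}{7}$ ($n{\left(Q,m \right)} = \left(- \frac{1}{7}\right) 6 = - \frac{6}{7}$)
$A{\left(u \right)} = -1 + u$
$q{\left(B \right)} = -2 - B$ ($q{\left(B \right)} = -3 - \left(-1 + B\right) = -2 - B$)
$z{\left(w,c \right)} = 22 + c$
$l{\left(D \right)} = - \frac{1}{133}$ ($l{\left(D \right)} = \frac{1}{-125 - 8} = \frac{1}{-133} = - \frac{1}{133}$)
$l{\left(z{\left(q{\left(0 \right)},-24 \right)} \right)} - -482868 = - \frac{1}{133} - -482868 = - \frac{1}{133} + 482868 = \frac{64221443}{133}$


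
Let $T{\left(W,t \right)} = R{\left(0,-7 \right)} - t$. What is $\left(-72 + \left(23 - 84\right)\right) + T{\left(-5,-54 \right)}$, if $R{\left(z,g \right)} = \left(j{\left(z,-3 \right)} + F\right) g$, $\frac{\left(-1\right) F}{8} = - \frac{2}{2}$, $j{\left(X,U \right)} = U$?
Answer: $-114$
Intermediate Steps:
$F = 8$ ($F = - 8 \left(- \frac{2}{2}\right) = - 8 \left(\left(-2\right) \frac{1}{2}\right) = \left(-8\right) \left(-1\right) = 8$)
$R{\left(z,g \right)} = 5 g$ ($R{\left(z,g \right)} = \left(-3 + 8\right) g = 5 g$)
$T{\left(W,t \right)} = -35 - t$ ($T{\left(W,t \right)} = 5 \left(-7\right) - t = -35 - t$)
$\left(-72 + \left(23 - 84\right)\right) + T{\left(-5,-54 \right)} = \left(-72 + \left(23 - 84\right)\right) - -19 = \left(-72 + \left(23 - 84\right)\right) + \left(-35 + 54\right) = \left(-72 - 61\right) + 19 = -133 + 19 = -114$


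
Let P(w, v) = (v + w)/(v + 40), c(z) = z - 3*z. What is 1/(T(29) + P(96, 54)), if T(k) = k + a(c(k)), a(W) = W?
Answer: -47/1288 ≈ -0.036491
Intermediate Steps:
c(z) = -2*z
P(w, v) = (v + w)/(40 + v)
T(k) = -k (T(k) = k - 2*k = -k)
1/(T(29) + P(96, 54)) = 1/(-1*29 + (54 + 96)/(40 + 54)) = 1/(-29 + 150/94) = 1/(-29 + (1/94)*150) = 1/(-29 + 75/47) = 1/(-1288/47) = -47/1288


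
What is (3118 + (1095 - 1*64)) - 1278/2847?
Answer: 3936975/949 ≈ 4148.5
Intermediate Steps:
(3118 + (1095 - 1*64)) - 1278/2847 = (3118 + (1095 - 64)) - 1278*1/2847 = (3118 + 1031) - 426/949 = 4149 - 426/949 = 3936975/949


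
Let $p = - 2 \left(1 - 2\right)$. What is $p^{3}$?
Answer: $8$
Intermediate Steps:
$p = 2$ ($p = \left(-2\right) \left(-1\right) = 2$)
$p^{3} = 2^{3} = 8$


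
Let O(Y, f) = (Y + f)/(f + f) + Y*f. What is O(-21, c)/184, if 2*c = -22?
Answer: 2557/2024 ≈ 1.2633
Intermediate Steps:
c = -11 (c = (½)*(-22) = -11)
O(Y, f) = Y*f + (Y + f)/(2*f) (O(Y, f) = (Y + f)/((2*f)) + Y*f = (Y + f)*(1/(2*f)) + Y*f = (Y + f)/(2*f) + Y*f = Y*f + (Y + f)/(2*f))
O(-21, c)/184 = (½ - 21*(-11) + (½)*(-21)/(-11))/184 = (½ + 231 + (½)*(-21)*(-1/11))*(1/184) = (½ + 231 + 21/22)*(1/184) = (2557/11)*(1/184) = 2557/2024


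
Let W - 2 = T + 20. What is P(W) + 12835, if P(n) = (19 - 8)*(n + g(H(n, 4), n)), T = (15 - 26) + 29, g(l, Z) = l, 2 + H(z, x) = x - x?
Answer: 13253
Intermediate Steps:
H(z, x) = -2 (H(z, x) = -2 + (x - x) = -2 + 0 = -2)
T = 18 (T = -11 + 29 = 18)
W = 40 (W = 2 + (18 + 20) = 2 + 38 = 40)
P(n) = -22 + 11*n (P(n) = (19 - 8)*(n - 2) = 11*(-2 + n) = -22 + 11*n)
P(W) + 12835 = (-22 + 11*40) + 12835 = (-22 + 440) + 12835 = 418 + 12835 = 13253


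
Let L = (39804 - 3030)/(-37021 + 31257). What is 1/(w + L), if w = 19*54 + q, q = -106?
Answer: 2882/2633053 ≈ 0.0010945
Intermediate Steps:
w = 920 (w = 19*54 - 106 = 1026 - 106 = 920)
L = -18387/2882 (L = 36774/(-5764) = 36774*(-1/5764) = -18387/2882 ≈ -6.3799)
1/(w + L) = 1/(920 - 18387/2882) = 1/(2633053/2882) = 2882/2633053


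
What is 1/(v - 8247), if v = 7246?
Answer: -1/1001 ≈ -0.00099900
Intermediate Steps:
1/(v - 8247) = 1/(7246 - 8247) = 1/(-1001) = -1/1001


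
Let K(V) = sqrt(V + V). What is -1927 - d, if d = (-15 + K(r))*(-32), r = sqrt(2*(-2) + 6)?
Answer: -2407 + 32*2**(3/4) ≈ -2353.2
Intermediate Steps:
r = sqrt(2) (r = sqrt(-4 + 6) = sqrt(2) ≈ 1.4142)
K(V) = sqrt(2)*sqrt(V) (K(V) = sqrt(2*V) = sqrt(2)*sqrt(V))
d = 480 - 32*2**(3/4) (d = (-15 + sqrt(2)*sqrt(sqrt(2)))*(-32) = (-15 + sqrt(2)*2**(1/4))*(-32) = (-15 + 2**(3/4))*(-32) = 480 - 32*2**(3/4) ≈ 426.18)
-1927 - d = -1927 - (480 - 32*2**(3/4)) = -1927 + (-480 + 32*2**(3/4)) = -2407 + 32*2**(3/4)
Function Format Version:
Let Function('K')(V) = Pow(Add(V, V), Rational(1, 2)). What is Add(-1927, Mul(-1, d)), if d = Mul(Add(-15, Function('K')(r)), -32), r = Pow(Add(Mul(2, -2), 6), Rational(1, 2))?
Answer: Add(-2407, Mul(32, Pow(2, Rational(3, 4)))) ≈ -2353.2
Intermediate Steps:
r = Pow(2, Rational(1, 2)) (r = Pow(Add(-4, 6), Rational(1, 2)) = Pow(2, Rational(1, 2)) ≈ 1.4142)
Function('K')(V) = Mul(Pow(2, Rational(1, 2)), Pow(V, Rational(1, 2))) (Function('K')(V) = Pow(Mul(2, V), Rational(1, 2)) = Mul(Pow(2, Rational(1, 2)), Pow(V, Rational(1, 2))))
d = Add(480, Mul(-32, Pow(2, Rational(3, 4)))) (d = Mul(Add(-15, Mul(Pow(2, Rational(1, 2)), Pow(Pow(2, Rational(1, 2)), Rational(1, 2)))), -32) = Mul(Add(-15, Mul(Pow(2, Rational(1, 2)), Pow(2, Rational(1, 4)))), -32) = Mul(Add(-15, Pow(2, Rational(3, 4))), -32) = Add(480, Mul(-32, Pow(2, Rational(3, 4)))) ≈ 426.18)
Add(-1927, Mul(-1, d)) = Add(-1927, Mul(-1, Add(480, Mul(-32, Pow(2, Rational(3, 4)))))) = Add(-1927, Add(-480, Mul(32, Pow(2, Rational(3, 4))))) = Add(-2407, Mul(32, Pow(2, Rational(3, 4))))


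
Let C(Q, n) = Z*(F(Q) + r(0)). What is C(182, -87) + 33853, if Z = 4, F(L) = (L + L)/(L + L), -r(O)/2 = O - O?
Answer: 33857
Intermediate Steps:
r(O) = 0 (r(O) = -2*(O - O) = -2*0 = 0)
F(L) = 1 (F(L) = (2*L)/((2*L)) = (2*L)*(1/(2*L)) = 1)
C(Q, n) = 4 (C(Q, n) = 4*(1 + 0) = 4*1 = 4)
C(182, -87) + 33853 = 4 + 33853 = 33857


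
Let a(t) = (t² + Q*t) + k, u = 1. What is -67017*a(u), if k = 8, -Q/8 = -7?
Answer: -4356105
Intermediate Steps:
Q = 56 (Q = -8*(-7) = 56)
a(t) = 8 + t² + 56*t (a(t) = (t² + 56*t) + 8 = 8 + t² + 56*t)
-67017*a(u) = -67017*(8 + 1² + 56*1) = -67017*(8 + 1 + 56) = -67017*65 = -4356105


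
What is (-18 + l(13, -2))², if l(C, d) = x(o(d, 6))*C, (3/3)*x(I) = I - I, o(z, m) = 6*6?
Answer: 324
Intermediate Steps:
o(z, m) = 36
x(I) = 0 (x(I) = I - I = 0)
l(C, d) = 0 (l(C, d) = 0*C = 0)
(-18 + l(13, -2))² = (-18 + 0)² = (-18)² = 324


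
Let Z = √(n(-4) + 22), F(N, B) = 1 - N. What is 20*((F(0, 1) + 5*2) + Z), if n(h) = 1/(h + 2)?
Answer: 220 + 10*√86 ≈ 312.74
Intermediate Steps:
n(h) = 1/(2 + h)
Z = √86/2 (Z = √(1/(2 - 4) + 22) = √(1/(-2) + 22) = √(-½ + 22) = √(43/2) = √86/2 ≈ 4.6368)
20*((F(0, 1) + 5*2) + Z) = 20*(((1 - 1*0) + 5*2) + √86/2) = 20*(((1 + 0) + 10) + √86/2) = 20*((1 + 10) + √86/2) = 20*(11 + √86/2) = 220 + 10*√86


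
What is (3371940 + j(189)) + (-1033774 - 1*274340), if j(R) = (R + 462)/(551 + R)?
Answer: 1527231891/740 ≈ 2.0638e+6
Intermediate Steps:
j(R) = (462 + R)/(551 + R)
(3371940 + j(189)) + (-1033774 - 1*274340) = (3371940 + (462 + 189)/(551 + 189)) + (-1033774 - 1*274340) = (3371940 + 651/740) + (-1033774 - 274340) = (3371940 + (1/740)*651) - 1308114 = (3371940 + 651/740) - 1308114 = 2495236251/740 - 1308114 = 1527231891/740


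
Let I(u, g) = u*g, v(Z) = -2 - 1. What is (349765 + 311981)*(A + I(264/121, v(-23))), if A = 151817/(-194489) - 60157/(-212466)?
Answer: -353077051726442797/75757549769 ≈ -4.6606e+6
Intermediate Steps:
v(Z) = -3
A = -20556075949/41322299874 (A = 151817*(-1/194489) - 60157*(-1/212466) = -151817/194489 + 60157/212466 = -20556075949/41322299874 ≈ -0.49746)
I(u, g) = g*u
(349765 + 311981)*(A + I(264/121, v(-23))) = (349765 + 311981)*(-20556075949/41322299874 - 792/121) = 661746*(-20556075949/41322299874 - 792/121) = 661746*(-20556075949/41322299874 - 3*24/11) = 661746*(-20556075949/41322299874 - 72/11) = 661746*(-3201322426367/454545298614) = -353077051726442797/75757549769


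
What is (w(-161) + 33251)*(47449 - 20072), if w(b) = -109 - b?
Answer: 911736231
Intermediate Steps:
(w(-161) + 33251)*(47449 - 20072) = ((-109 - 1*(-161)) + 33251)*(47449 - 20072) = ((-109 + 161) + 33251)*27377 = (52 + 33251)*27377 = 33303*27377 = 911736231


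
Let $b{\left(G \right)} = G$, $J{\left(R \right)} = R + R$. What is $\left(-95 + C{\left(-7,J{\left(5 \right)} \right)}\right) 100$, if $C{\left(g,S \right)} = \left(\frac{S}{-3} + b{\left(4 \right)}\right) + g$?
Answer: $- \frac{30400}{3} \approx -10133.0$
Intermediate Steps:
$J{\left(R \right)} = 2 R$
$C{\left(g,S \right)} = 4 + g - \frac{S}{3}$ ($C{\left(g,S \right)} = \left(\frac{S}{-3} + 4\right) + g = \left(S \left(- \frac{1}{3}\right) + 4\right) + g = \left(- \frac{S}{3} + 4\right) + g = \left(4 - \frac{S}{3}\right) + g = 4 + g - \frac{S}{3}$)
$\left(-95 + C{\left(-7,J{\left(5 \right)} \right)}\right) 100 = \left(-95 - \left(3 + \frac{1}{3} \cdot 2 \cdot 5\right)\right) 100 = \left(-95 - \frac{19}{3}\right) 100 = \left(- \frac{304}{3}\right) 100 = - \frac{30400}{3}$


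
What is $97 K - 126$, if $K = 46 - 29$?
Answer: $1523$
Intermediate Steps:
$K = 17$ ($K = 46 - 29 = 17$)
$97 K - 126 = 97 \cdot 17 - 126 = 1649 - 126 = 1523$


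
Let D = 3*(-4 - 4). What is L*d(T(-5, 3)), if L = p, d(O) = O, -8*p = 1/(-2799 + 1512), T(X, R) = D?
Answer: -1/429 ≈ -0.0023310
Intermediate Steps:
D = -24 (D = 3*(-8) = -24)
T(X, R) = -24
p = 1/10296 (p = -1/(8*(-2799 + 1512)) = -⅛/(-1287) = -⅛*(-1/1287) = 1/10296 ≈ 9.7125e-5)
L = 1/10296 ≈ 9.7125e-5
L*d(T(-5, 3)) = (1/10296)*(-24) = -1/429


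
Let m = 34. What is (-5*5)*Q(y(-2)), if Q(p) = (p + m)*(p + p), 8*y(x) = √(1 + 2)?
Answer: -75/32 - 425*√3/2 ≈ -370.40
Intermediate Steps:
y(x) = √3/8 (y(x) = √(1 + 2)/8 = √3/8)
Q(p) = 2*p*(34 + p) (Q(p) = (p + 34)*(p + p) = (34 + p)*(2*p) = 2*p*(34 + p))
(-5*5)*Q(y(-2)) = (-5*5)*(2*(√3/8)*(34 + √3/8)) = -25*√3*(34 + √3/8)/4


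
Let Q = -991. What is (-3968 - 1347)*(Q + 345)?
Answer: 3433490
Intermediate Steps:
(-3968 - 1347)*(Q + 345) = (-3968 - 1347)*(-991 + 345) = -5315*(-646) = 3433490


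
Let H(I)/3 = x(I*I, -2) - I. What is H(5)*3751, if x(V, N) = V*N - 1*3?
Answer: -652674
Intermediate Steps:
x(V, N) = -3 + N*V (x(V, N) = N*V - 3 = -3 + N*V)
H(I) = -9 - 6*I² - 3*I (H(I) = 3*((-3 - 2*I*I) - I) = 3*((-3 - 2*I²) - I) = 3*(-3 - I - 2*I²) = -9 - 6*I² - 3*I)
H(5)*3751 = (-9 - 6*5² - 3*5)*3751 = (-9 - 6*25 - 15)*3751 = (-9 - 150 - 15)*3751 = -174*3751 = -652674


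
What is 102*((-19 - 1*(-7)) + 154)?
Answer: 14484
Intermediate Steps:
102*((-19 - 1*(-7)) + 154) = 102*((-19 + 7) + 154) = 102*(-12 + 154) = 102*142 = 14484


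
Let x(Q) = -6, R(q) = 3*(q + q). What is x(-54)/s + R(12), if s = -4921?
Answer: 354318/4921 ≈ 72.001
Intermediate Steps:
R(q) = 6*q (R(q) = 3*(2*q) = 6*q)
x(-54)/s + R(12) = -6/(-4921) + 6*12 = -6*(-1/4921) + 72 = 6/4921 + 72 = 354318/4921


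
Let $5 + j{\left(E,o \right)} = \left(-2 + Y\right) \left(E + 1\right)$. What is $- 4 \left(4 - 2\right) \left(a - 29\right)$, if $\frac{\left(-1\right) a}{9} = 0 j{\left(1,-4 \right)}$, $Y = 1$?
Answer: $232$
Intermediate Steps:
$j{\left(E,o \right)} = -6 - E$ ($j{\left(E,o \right)} = -5 + \left(-2 + 1\right) \left(E + 1\right) = -5 - \left(1 + E\right) = -6 - E$)
$a = 0$ ($a = - 9 \cdot 0 \left(-6 - 1\right) = - 9 \cdot 0 \left(-7\right) = \left(-9\right) 0 = 0$)
$- 4 \left(4 - 2\right) \left(a - 29\right) = - 4 \left(4 - 2\right) \left(0 - 29\right) = \left(-4\right) 2 \left(-29\right) = \left(-8\right) \left(-29\right) = 232$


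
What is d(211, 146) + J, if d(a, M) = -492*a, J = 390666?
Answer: 286854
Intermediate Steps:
d(211, 146) + J = -492*211 + 390666 = -103812 + 390666 = 286854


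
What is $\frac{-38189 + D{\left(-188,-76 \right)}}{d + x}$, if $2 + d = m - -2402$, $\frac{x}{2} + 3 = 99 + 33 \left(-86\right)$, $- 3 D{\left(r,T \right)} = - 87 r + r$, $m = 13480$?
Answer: $- \frac{130735}{31188} \approx -4.1918$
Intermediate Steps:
$D{\left(r,T \right)} = \frac{86 r}{3}$ ($D{\left(r,T \right)} = - \frac{- 87 r + r}{3} = - \frac{\left(-86\right) r}{3} = \frac{86 r}{3}$)
$x = -5484$ ($x = -6 + 2 \left(99 + 33 \left(-86\right)\right) = -6 + 2 \left(99 - 2838\right) = -6 + 2 \left(-2739\right) = -6 - 5478 = -5484$)
$d = 15880$ ($d = -2 + \left(13480 - -2402\right) = -2 + \left(13480 + 2402\right) = -2 + 15882 = 15880$)
$\frac{-38189 + D{\left(-188,-76 \right)}}{d + x} = \frac{-38189 + \frac{86}{3} \left(-188\right)}{15880 - 5484} = \frac{-38189 - \frac{16168}{3}}{10396} = \left(- \frac{130735}{3}\right) \frac{1}{10396} = - \frac{130735}{31188}$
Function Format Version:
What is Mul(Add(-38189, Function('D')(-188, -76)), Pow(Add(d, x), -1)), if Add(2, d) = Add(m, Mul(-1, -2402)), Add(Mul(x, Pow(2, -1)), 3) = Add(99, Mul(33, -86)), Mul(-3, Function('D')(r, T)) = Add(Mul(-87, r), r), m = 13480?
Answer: Rational(-130735, 31188) ≈ -4.1918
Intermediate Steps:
Function('D')(r, T) = Mul(Rational(86, 3), r) (Function('D')(r, T) = Mul(Rational(-1, 3), Add(Mul(-87, r), r)) = Mul(Rational(-1, 3), Mul(-86, r)) = Mul(Rational(86, 3), r))
x = -5484 (x = Add(-6, Mul(2, Add(99, Mul(33, -86)))) = Add(-6, Mul(2, Add(99, -2838))) = Add(-6, Mul(2, -2739)) = Add(-6, -5478) = -5484)
d = 15880 (d = Add(-2, Add(13480, Mul(-1, -2402))) = Add(-2, Add(13480, 2402)) = Add(-2, 15882) = 15880)
Mul(Add(-38189, Function('D')(-188, -76)), Pow(Add(d, x), -1)) = Mul(Add(-38189, Mul(Rational(86, 3), -188)), Pow(Add(15880, -5484), -1)) = Mul(Add(-38189, Rational(-16168, 3)), Pow(10396, -1)) = Mul(Rational(-130735, 3), Rational(1, 10396)) = Rational(-130735, 31188)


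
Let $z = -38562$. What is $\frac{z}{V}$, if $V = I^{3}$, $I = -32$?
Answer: $\frac{19281}{16384} \approx 1.1768$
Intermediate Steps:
$V = -32768$ ($V = \left(-32\right)^{3} = -32768$)
$\frac{z}{V} = - \frac{38562}{-32768} = \left(-38562\right) \left(- \frac{1}{32768}\right) = \frac{19281}{16384}$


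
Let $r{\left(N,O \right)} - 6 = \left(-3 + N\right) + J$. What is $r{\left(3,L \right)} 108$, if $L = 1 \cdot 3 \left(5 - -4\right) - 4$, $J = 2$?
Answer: $864$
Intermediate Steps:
$L = 23$ ($L = 3 \left(5 + 4\right) - 4 = 3 \cdot 9 - 4 = 27 - 4 = 23$)
$r{\left(N,O \right)} = 5 + N$ ($r{\left(N,O \right)} = 6 + \left(\left(-3 + N\right) + 2\right) = 6 + \left(-1 + N\right) = 5 + N$)
$r{\left(3,L \right)} 108 = \left(5 + 3\right) 108 = 8 \cdot 108 = 864$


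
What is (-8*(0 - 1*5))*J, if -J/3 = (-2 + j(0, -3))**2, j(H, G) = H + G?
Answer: -3000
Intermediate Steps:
j(H, G) = G + H
J = -75 (J = -3*(-2 + (-3 + 0))**2 = -3*(-2 - 3)**2 = -3*(-5)**2 = -3*25 = -75)
(-8*(0 - 1*5))*J = -8*(0 - 1*5)*(-75) = -8*(0 - 5)*(-75) = -8*(-5)*(-75) = 40*(-75) = -3000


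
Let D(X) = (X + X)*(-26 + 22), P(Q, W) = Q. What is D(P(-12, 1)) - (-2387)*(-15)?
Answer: -35709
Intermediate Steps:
D(X) = -8*X (D(X) = (2*X)*(-4) = -8*X)
D(P(-12, 1)) - (-2387)*(-15) = -8*(-12) - (-2387)*(-15) = 96 - 1*35805 = 96 - 35805 = -35709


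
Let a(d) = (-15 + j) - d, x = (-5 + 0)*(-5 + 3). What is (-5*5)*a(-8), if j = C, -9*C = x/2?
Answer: 1700/9 ≈ 188.89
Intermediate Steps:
x = 10 (x = -5*(-2) = 10)
C = -5/9 (C = -10/(9*2) = -⅑*5 = -5/9 ≈ -0.55556)
j = -5/9 ≈ -0.55556
a(d) = -140/9 - d (a(d) = (-15 - 5/9) - d = -140/9 - d)
(-5*5)*a(-8) = (-5*5)*(-140/9 - 1*(-8)) = -25*(-140/9 + 8) = -25*(-68/9) = 1700/9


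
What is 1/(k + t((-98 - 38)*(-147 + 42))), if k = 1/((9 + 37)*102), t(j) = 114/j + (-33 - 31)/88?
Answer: -903210/649477 ≈ -1.3907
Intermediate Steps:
t(j) = -8/11 + 114/j (t(j) = 114/j - 64*1/88 = 114/j - 8/11 = -8/11 + 114/j)
k = 1/4692 (k = 1/(46*102) = 1/4692 ≈ 0.00021313)
1/(k + t((-98 - 38)*(-147 + 42))) = 1/(1/4692 + (-8/11 + 114/(((-98 - 38)*(-147 + 42))))) = 1/(1/4692 + (-8/11 + 114/((-136*(-105))))) = 1/(1/4692 + (-8/11 + 114/14280)) = 1/(1/4692 + (-8/11 + 114*(1/14280))) = 1/(1/4692 + (-8/11 + 19/2380)) = 1/(1/4692 - 18831/26180) = 1/(-649477/903210) = -903210/649477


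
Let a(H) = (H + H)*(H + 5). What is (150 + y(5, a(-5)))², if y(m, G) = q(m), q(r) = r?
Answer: 24025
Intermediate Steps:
a(H) = 2*H*(5 + H) (a(H) = (2*H)*(5 + H) = 2*H*(5 + H))
y(m, G) = m
(150 + y(5, a(-5)))² = (150 + 5)² = 155² = 24025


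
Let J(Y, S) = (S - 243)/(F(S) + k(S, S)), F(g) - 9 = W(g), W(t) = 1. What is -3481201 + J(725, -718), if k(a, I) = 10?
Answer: -69624981/20 ≈ -3.4812e+6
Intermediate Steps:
F(g) = 10 (F(g) = 9 + 1 = 10)
J(Y, S) = -243/20 + S/20 (J(Y, S) = (S - 243)/(10 + 10) = (-243 + S)/20 = (-243 + S)*(1/20) = -243/20 + S/20)
-3481201 + J(725, -718) = -3481201 + (-243/20 + (1/20)*(-718)) = -3481201 + (-243/20 - 359/10) = -3481201 - 961/20 = -69624981/20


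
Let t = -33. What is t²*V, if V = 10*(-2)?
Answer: -21780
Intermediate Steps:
V = -20
t²*V = (-33)²*(-20) = 1089*(-20) = -21780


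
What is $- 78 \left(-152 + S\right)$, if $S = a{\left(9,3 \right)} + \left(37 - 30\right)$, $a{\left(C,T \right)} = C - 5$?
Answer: $10998$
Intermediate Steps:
$a{\left(C,T \right)} = -5 + C$
$S = 11$ ($S = \left(-5 + 9\right) + \left(37 - 30\right) = 4 + 7 = 11$)
$- 78 \left(-152 + S\right) = - 78 \left(-152 + 11\right) = \left(-78\right) \left(-141\right) = 10998$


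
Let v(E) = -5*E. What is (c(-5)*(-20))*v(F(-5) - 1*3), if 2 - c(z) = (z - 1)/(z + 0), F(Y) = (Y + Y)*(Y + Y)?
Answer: 7760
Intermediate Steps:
F(Y) = 4*Y² (F(Y) = (2*Y)*(2*Y) = 4*Y²)
c(z) = 2 - (-1 + z)/z (c(z) = 2 - (z - 1)/(z + 0) = 2 - (-1 + z)/z)
(c(-5)*(-20))*v(F(-5) - 1*3) = (((1 - 5)/(-5))*(-20))*(-5*(4*(-5)² - 1*3)) = (-⅕*(-4)*(-20))*(-5*(4*25 - 3)) = ((⅘)*(-20))*(-5*(100 - 3)) = -(-80)*97 = -16*(-485) = 7760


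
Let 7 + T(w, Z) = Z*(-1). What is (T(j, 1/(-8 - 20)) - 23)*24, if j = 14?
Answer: -5034/7 ≈ -719.14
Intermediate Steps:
T(w, Z) = -7 - Z (T(w, Z) = -7 + Z*(-1) = -7 - Z)
(T(j, 1/(-8 - 20)) - 23)*24 = ((-7 - 1/(-8 - 20)) - 23)*24 = ((-7 - 1/(-28)) - 23)*24 = ((-7 - 1*(-1/28)) - 23)*24 = ((-7 + 1/28) - 23)*24 = (-195/28 - 23)*24 = -839/28*24 = -5034/7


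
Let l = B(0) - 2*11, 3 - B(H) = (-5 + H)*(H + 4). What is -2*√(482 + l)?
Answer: -2*√483 ≈ -43.955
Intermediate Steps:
B(H) = 3 - (-5 + H)*(4 + H) (B(H) = 3 - (-5 + H)*(H + 4) = 3 - (-5 + H)*(4 + H))
l = 1 (l = (23 + 0 - 1*0²) - 2*11 = (23 + 0 - 1*0) - 22 = (23 + 0 + 0) - 22 = 23 - 22 = 1)
-2*√(482 + l) = -2*√(482 + 1) = -2*√483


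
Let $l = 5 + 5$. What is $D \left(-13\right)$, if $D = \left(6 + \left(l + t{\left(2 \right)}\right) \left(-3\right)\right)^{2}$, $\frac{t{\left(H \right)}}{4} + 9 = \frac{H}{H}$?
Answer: $-67392$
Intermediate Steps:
$t{\left(H \right)} = -32$ ($t{\left(H \right)} = -36 + 4 \frac{H}{H} = -36 + 4 \cdot 1 = -36 + 4 = -32$)
$l = 10$
$D = 5184$ ($D = \left(6 + \left(10 - 32\right) \left(-3\right)\right)^{2} = \left(6 - -66\right)^{2} = \left(6 + 66\right)^{2} = 72^{2} = 5184$)
$D \left(-13\right) = 5184 \left(-13\right) = -67392$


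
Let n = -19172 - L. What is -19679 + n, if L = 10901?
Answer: -49752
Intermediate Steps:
n = -30073 (n = -19172 - 1*10901 = -19172 - 10901 = -30073)
-19679 + n = -19679 - 30073 = -49752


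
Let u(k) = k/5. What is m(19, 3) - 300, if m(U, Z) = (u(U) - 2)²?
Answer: -7419/25 ≈ -296.76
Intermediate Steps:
u(k) = k/5 (u(k) = k*(⅕) = k/5)
m(U, Z) = (-2 + U/5)² (m(U, Z) = (U/5 - 2)² = (-2 + U/5)²)
m(19, 3) - 300 = (-10 + 19)²/25 - 300 = (1/25)*9² - 300 = (1/25)*81 - 300 = 81/25 - 300 = -7419/25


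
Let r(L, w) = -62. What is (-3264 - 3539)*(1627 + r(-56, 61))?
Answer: -10646695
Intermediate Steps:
(-3264 - 3539)*(1627 + r(-56, 61)) = (-3264 - 3539)*(1627 - 62) = -6803*1565 = -10646695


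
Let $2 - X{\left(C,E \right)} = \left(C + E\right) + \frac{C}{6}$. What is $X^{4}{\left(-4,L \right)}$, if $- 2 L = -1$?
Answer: $\frac{1874161}{1296} \approx 1446.1$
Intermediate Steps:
$L = \frac{1}{2}$ ($L = \left(- \frac{1}{2}\right) \left(-1\right) = \frac{1}{2} \approx 0.5$)
$X{\left(C,E \right)} = 2 - E - \frac{7 C}{6}$ ($X{\left(C,E \right)} = 2 - \left(\left(C + E\right) + \frac{C}{6}\right) = 2 - \left(E + \frac{7 C}{6}\right) = 2 - E - \frac{7 C}{6}$)
$X^{4}{\left(-4,L \right)} = \left(2 - \frac{1}{2} - - \frac{14}{3}\right)^{4} = \left(2 - \frac{1}{2} + \frac{14}{3}\right)^{4} = \left(\frac{37}{6}\right)^{4} = \frac{1874161}{1296}$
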